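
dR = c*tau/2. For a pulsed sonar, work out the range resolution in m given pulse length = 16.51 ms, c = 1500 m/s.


dR = c*tau/2 = 1500 * 16.51e-3 / 2 = 12.3825

12.3825 m


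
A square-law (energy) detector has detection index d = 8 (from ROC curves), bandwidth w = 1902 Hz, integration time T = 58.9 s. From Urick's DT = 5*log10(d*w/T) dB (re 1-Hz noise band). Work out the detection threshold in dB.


DT = 5*log10(d*w/T) = 5*log10(8 * 1902 / 58.9) = 5*log10(258.34) = 12.06

12.06 dB


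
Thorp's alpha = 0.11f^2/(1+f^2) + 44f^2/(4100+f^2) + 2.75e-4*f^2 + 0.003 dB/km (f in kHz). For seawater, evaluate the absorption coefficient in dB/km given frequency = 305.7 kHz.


67.963 dB/km


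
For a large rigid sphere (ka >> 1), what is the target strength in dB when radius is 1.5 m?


-2.5 dB


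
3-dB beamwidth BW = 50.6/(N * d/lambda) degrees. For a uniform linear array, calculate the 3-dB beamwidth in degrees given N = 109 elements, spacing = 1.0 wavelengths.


0.46 deg


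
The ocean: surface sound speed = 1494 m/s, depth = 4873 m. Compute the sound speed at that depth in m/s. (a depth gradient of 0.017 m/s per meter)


c = 1494 + 0.017 * 4873 = 1576.841

1576.841 m/s


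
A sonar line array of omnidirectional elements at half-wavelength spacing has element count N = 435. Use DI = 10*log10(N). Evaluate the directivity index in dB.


26.38 dB


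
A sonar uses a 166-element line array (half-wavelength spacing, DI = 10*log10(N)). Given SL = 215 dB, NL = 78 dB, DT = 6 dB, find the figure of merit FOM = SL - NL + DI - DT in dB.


153.2 dB


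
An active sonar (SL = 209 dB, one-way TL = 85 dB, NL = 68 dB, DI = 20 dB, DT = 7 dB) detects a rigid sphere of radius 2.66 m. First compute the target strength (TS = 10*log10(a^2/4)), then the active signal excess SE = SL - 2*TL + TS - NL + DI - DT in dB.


Step 1: TS = 10*log10(2.66^2/4) = 2.48 dB
Step 2: SE = SL - 2*TL + TS - NL + DI - DT = 209 - 2*85 + (2.48) - 68 + 20 - 7 = -13.52

-13.52 dB


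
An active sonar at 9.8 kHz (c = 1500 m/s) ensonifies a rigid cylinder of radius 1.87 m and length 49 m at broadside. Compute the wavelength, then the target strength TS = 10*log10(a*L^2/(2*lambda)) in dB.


Step 1: lambda = c/f = 1500/9800 = 0.15306 m
Step 2: TS = 10*log10(a*L^2/(2*lambda)) = 10*log10(1.87*49^2/(2*0.15306)) = 41.66

41.66 dB


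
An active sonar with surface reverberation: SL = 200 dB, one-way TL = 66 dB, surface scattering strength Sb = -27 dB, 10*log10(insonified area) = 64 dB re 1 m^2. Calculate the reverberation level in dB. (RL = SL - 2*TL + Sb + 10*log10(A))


RL = SL - 2*TL + Sb + 10*log10(A) = 200 - 2*66 + (-27) + 64 = 105

105 dB


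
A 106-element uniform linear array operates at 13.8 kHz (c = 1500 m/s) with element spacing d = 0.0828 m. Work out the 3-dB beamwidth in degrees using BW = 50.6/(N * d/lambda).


0.63 deg


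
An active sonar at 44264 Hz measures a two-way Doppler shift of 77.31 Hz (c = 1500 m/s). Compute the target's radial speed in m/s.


From fd = 2*f*v/c, v = c*fd/(2*f) = 1500 * 77.31 / (2*44264) = 1.31

1.31 m/s


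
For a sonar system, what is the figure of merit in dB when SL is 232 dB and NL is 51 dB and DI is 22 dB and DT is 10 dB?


193 dB


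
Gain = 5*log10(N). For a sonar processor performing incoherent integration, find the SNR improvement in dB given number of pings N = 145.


Gain = 5*log10(145) = 10.81

10.81 dB


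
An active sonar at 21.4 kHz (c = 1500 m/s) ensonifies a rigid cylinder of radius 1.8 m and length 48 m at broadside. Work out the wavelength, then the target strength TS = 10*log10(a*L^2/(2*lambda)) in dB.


Step 1: lambda = c/f = 1500/21400 = 0.07009 m
Step 2: TS = 10*log10(a*L^2/(2*lambda)) = 10*log10(1.8*48^2/(2*0.07009)) = 44.71

44.71 dB


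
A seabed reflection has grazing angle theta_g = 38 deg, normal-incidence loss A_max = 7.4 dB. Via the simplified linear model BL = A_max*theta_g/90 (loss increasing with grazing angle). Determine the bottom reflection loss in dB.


3.12 dB


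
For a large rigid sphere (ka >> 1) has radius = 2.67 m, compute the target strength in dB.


2.51 dB


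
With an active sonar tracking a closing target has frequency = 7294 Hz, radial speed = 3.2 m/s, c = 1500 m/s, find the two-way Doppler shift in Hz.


fd = 2*f*v/c = 2 * 7294 * 3.2 / 1500 = 31.12

31.12 Hz


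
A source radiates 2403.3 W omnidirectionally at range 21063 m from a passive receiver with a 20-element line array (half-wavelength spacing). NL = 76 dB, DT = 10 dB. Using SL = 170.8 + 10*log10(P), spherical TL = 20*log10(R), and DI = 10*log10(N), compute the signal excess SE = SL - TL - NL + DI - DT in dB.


Step 1: SL = 170.8 + 10*log10(2403.3) = 204.61 dB
Step 2: TL = 20*log10(21063) = 86.47 dB
Step 3: DI = 10*log10(20) = 13.01 dB
Step 4: SE = SL - TL - NL + DI - DT = 204.61 - 86.47 - 76 + 13.01 - 10 = 45.15

45.15 dB


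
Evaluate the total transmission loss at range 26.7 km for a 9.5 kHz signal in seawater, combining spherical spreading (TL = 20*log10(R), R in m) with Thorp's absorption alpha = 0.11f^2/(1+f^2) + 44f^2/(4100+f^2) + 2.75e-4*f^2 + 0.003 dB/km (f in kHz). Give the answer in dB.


Step 1 (Thorp): alpha = 0.11*90.25/(1+90.25) + 44*90.25/(4100+90.25) + 2.75e-4*90.25 + 0.003 = 1.0843 dB/km
Step 2: TL_spread = 20*log10(26700) = 88.53 dB
Step 3: TL_abs = alpha*R = 1.0843 * 26.7 = 28.95 dB
Step 4: TL_total = 88.53 + 28.95 = 117.48

117.48 dB


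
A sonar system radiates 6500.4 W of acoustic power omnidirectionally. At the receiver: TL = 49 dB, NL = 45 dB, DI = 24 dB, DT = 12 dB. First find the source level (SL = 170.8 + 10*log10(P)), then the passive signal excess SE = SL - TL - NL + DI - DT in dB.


Step 1: SL = 170.8 + 10*log10(6500.4) = 208.93 dB
Step 2: SE = SL - TL - NL + DI - DT = 208.93 - 49 - 45 + 24 - 12 = 126.93

126.93 dB


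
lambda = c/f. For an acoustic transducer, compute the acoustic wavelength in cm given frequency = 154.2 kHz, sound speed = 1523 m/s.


lambda = c/f = 1523 / 154200 = 0.0099 m = 0.99 cm

0.99 cm


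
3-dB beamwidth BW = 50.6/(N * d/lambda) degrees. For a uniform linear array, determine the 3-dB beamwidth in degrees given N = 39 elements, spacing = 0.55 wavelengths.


BW = 50.6 / (39 * 0.55) = 50.6 / 21.45 = 2.36

2.36 deg


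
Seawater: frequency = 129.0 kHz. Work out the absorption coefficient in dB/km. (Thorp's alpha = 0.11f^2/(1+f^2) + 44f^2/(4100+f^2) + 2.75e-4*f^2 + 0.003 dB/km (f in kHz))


f^2 = 16641.0
alpha = 0.11*16641.0/(1+16641.0) + 44*16641.0/(4100+16641.0) + 2.75e-4*16641.0 + 0.003 = 39.992

39.992 dB/km


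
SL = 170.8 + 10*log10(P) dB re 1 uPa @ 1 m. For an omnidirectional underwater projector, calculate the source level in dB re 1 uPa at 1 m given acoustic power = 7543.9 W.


209.58 dB


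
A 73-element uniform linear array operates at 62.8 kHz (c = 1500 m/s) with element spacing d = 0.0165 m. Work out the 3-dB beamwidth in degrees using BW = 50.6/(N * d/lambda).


1.0 deg


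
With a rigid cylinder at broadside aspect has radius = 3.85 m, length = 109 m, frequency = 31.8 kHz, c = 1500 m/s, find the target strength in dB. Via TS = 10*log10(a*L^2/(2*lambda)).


lambda = 1500/31800 = 0.04717 m
TS = 10*log10(3.85*109^2/(2*0.04717)) = 56.86

56.86 dB


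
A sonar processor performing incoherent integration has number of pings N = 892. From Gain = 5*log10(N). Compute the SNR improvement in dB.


14.75 dB


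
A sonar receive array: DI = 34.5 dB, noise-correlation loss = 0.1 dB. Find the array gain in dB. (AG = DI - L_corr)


AG = DI - L_corr = 34.5 - 0.1 = 34.4

34.4 dB


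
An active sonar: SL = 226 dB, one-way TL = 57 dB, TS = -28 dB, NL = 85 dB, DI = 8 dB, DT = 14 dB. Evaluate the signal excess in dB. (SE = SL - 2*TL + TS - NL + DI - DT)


SE = SL - 2*TL + TS - NL + DI - DT = 226 - 2*57 + (-28) - 85 + 8 - 14 = -7

-7 dB


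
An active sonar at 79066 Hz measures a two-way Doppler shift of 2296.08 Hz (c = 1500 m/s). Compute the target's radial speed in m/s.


21.78 m/s


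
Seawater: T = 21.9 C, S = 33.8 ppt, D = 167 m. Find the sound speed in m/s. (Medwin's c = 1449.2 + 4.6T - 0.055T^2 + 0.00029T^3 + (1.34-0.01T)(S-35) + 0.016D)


c = 1449.2 + 4.6*21.9 - 0.055*21.9^2 + 0.00029*21.9^3 + (1.34 - 0.01*21.9)*(33.8 - 35) + 0.016*167 = 1527.93

1527.93 m/s


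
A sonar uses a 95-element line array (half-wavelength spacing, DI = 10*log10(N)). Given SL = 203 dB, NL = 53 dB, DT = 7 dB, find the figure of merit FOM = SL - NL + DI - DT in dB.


Step 1: DI = 10*log10(95) = 19.78 dB
Step 2: FOM = SL - NL + DI - DT = 203 - 53 + 19.78 - 7 = 162.78

162.78 dB


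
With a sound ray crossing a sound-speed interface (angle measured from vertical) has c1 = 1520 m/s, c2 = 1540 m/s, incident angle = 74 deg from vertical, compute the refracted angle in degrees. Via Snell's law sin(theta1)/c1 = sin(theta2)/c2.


sin(theta2) = (c2/c1)*sin(theta1) = (1540/1520)*sin(74 deg) = 0.97391
theta2 = arcsin(0.97391) = 76.88

76.88 deg


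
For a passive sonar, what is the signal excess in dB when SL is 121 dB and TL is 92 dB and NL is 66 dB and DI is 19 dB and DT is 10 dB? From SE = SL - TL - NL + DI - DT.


SE = SL - TL - NL + DI - DT = 121 - 92 - 66 + 19 - 10 = -28

-28 dB


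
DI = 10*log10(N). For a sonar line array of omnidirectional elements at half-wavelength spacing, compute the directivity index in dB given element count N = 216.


DI = 10*log10(216) = 23.34

23.34 dB


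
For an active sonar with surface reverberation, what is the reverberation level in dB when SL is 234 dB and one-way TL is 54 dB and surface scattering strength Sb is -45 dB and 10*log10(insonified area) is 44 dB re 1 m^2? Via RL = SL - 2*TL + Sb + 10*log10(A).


125 dB


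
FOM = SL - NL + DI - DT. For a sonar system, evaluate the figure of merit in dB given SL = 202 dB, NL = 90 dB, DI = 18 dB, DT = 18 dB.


112 dB


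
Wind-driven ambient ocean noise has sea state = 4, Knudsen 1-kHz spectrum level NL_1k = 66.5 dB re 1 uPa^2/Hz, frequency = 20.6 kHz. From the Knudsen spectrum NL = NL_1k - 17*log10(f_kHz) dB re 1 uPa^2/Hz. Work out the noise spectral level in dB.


NL = NL_1k - 17*log10(f_kHz) = 66.5 - 17*log10(20.6) = 66.5 - (22.34) = 44.16

44.16 dB


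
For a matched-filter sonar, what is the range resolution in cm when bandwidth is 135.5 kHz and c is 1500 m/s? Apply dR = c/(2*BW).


dR = c/(2*BW) = 1500 / (2 * 135.5e3) = 0.0055 m = 0.55 cm

0.55 cm


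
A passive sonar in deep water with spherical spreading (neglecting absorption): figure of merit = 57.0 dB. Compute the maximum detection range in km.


At max range FOM = TL, so 20*log10(R) = 57.0
R = 10^(57.0/20) = 707.95 m = 0.71 km

0.71 km


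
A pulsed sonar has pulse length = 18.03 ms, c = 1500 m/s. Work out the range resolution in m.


dR = c*tau/2 = 1500 * 18.03e-3 / 2 = 13.5225

13.5225 m


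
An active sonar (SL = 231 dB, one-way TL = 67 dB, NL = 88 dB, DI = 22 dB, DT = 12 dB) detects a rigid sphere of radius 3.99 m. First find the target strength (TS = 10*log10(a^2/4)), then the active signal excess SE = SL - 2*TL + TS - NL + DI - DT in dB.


Step 1: TS = 10*log10(3.99^2/4) = 6.0 dB
Step 2: SE = SL - 2*TL + TS - NL + DI - DT = 231 - 2*67 + (6.0) - 88 + 22 - 12 = 25.0

25.0 dB


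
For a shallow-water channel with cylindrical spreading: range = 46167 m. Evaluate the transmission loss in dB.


TL = 10*log10(46167) = 46.64

46.64 dB


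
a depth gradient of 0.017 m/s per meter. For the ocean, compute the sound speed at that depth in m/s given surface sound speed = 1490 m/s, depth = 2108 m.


1525.836 m/s


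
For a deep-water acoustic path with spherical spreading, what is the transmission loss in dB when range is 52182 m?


TL = 20*log10(52182) = 94.35

94.35 dB


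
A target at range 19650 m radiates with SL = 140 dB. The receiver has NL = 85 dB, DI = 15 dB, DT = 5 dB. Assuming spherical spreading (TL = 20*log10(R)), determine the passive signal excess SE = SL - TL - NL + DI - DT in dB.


-20.87 dB


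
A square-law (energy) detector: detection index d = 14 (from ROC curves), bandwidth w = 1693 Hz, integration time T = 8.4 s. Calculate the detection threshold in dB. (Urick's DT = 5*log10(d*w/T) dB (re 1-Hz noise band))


17.25 dB


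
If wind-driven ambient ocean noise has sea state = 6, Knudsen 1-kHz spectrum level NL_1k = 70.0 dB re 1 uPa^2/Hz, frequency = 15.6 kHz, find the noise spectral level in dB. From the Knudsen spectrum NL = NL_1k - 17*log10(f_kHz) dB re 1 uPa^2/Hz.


49.72 dB


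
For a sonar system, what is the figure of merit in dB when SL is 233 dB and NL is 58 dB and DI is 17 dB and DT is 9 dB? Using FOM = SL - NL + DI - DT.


FOM = SL - NL + DI - DT = 233 - 58 + 17 - 9 = 183

183 dB


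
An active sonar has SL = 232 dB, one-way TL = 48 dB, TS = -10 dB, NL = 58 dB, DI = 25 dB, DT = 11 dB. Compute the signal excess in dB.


SE = SL - 2*TL + TS - NL + DI - DT = 232 - 2*48 + (-10) - 58 + 25 - 11 = 82

82 dB


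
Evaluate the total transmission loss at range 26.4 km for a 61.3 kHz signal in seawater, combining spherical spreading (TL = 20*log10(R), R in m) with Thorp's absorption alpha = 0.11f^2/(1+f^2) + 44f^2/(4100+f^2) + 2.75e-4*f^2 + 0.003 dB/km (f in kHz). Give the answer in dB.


674.19 dB


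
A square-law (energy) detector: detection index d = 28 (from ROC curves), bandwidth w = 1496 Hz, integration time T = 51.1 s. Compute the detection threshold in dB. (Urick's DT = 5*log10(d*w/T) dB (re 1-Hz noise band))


14.57 dB


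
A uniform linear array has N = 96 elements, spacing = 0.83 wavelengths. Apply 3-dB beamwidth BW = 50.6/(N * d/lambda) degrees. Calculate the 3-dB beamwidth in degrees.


BW = 50.6 / (96 * 0.83) = 50.6 / 79.68 = 0.64

0.64 deg


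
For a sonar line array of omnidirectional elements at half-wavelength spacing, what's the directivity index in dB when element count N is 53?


17.24 dB


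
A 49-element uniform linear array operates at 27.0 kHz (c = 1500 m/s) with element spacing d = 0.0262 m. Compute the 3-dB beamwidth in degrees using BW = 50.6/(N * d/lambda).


Step 1: lambda = 1500/27000 = 0.05556 m
Step 2: d/lambda = 0.0262/0.05556 = 0.4716
Step 3: BW = 50.6/(N * d/lambda) = 50.6/(49 * 0.4716) = 2.19

2.19 deg


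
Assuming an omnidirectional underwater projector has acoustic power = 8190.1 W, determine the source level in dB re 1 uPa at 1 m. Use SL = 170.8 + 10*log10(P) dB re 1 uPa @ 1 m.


209.93 dB


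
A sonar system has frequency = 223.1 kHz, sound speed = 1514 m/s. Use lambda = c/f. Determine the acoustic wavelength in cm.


lambda = c/f = 1514 / 223100 = 0.0068 m = 0.68 cm

0.68 cm


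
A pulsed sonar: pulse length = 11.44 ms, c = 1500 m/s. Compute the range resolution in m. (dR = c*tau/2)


dR = c*tau/2 = 1500 * 11.44e-3 / 2 = 8.58

8.58 m


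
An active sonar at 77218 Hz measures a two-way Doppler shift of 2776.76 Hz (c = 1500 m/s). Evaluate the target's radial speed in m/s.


From fd = 2*f*v/c, v = c*fd/(2*f) = 1500 * 2776.76 / (2*77218) = 26.97

26.97 m/s


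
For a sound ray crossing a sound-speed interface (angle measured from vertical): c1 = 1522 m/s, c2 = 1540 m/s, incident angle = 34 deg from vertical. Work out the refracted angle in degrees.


sin(theta2) = (c2/c1)*sin(theta1) = (1540/1522)*sin(34 deg) = 0.56581
theta2 = arcsin(0.56581) = 34.46

34.46 deg


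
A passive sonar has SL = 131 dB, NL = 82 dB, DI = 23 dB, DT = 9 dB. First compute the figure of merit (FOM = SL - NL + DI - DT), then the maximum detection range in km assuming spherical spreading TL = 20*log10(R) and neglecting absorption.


Step 1: FOM = SL - NL + DI - DT = 131 - 82 + 23 - 9 = 63 dB
Step 2: at max range FOM = TL = 20*log10(R), so R = 10^(63/20) = 1412.54 m = 1.41 km

1.41 km


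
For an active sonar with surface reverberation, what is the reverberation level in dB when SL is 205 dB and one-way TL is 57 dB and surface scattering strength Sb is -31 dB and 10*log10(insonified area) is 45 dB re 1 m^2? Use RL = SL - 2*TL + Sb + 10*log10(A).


RL = SL - 2*TL + Sb + 10*log10(A) = 205 - 2*57 + (-31) + 45 = 105

105 dB


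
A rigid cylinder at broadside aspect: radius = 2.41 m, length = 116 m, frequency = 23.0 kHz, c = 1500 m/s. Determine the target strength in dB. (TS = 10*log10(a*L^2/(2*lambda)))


lambda = 1500/23000 = 0.06522 m
TS = 10*log10(2.41*116^2/(2*0.06522)) = 53.96

53.96 dB


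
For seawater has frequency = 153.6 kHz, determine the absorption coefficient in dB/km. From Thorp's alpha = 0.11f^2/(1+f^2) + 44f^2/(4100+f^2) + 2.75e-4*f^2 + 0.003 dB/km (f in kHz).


f^2 = 23592.96
alpha = 0.11*23592.96/(1+23592.96) + 44*23592.96/(4100+23592.96) + 2.75e-4*23592.96 + 0.003 = 44.087

44.087 dB/km


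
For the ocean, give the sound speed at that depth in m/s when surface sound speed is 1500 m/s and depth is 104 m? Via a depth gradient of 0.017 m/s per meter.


c = 1500 + 0.017 * 104 = 1501.768

1501.768 m/s


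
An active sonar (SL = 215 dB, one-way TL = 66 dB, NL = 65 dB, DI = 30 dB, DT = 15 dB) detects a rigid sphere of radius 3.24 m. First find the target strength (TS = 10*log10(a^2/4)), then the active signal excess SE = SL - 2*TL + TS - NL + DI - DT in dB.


Step 1: TS = 10*log10(3.24^2/4) = 4.19 dB
Step 2: SE = SL - 2*TL + TS - NL + DI - DT = 215 - 2*66 + (4.19) - 65 + 30 - 15 = 37.19

37.19 dB


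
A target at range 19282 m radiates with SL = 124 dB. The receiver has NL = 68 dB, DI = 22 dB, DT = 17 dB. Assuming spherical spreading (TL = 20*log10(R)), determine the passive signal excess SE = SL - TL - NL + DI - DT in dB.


-24.7 dB


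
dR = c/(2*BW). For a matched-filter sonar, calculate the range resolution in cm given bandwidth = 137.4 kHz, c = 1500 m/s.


dR = c/(2*BW) = 1500 / (2 * 137.4e3) = 0.0055 m = 0.55 cm

0.55 cm


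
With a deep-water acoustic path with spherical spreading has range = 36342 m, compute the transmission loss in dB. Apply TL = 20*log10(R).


91.21 dB


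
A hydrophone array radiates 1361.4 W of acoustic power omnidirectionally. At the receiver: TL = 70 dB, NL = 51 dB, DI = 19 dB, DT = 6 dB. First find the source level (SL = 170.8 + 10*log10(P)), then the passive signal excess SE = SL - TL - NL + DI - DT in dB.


Step 1: SL = 170.8 + 10*log10(1361.4) = 202.14 dB
Step 2: SE = SL - TL - NL + DI - DT = 202.14 - 70 - 51 + 19 - 6 = 94.14

94.14 dB


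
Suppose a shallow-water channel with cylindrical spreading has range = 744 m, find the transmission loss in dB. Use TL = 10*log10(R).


TL = 10*log10(744) = 28.72

28.72 dB


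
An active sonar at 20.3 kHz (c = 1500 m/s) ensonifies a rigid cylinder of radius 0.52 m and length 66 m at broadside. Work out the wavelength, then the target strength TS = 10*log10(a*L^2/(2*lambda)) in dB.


Step 1: lambda = c/f = 1500/20300 = 0.07389 m
Step 2: TS = 10*log10(a*L^2/(2*lambda)) = 10*log10(0.52*66^2/(2*0.07389)) = 41.85

41.85 dB


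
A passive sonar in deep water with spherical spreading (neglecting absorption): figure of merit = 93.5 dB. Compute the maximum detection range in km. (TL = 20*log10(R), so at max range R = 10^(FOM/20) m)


At max range FOM = TL, so 20*log10(R) = 93.5
R = 10^(93.5/20) = 47315.13 m = 47.32 km

47.32 km


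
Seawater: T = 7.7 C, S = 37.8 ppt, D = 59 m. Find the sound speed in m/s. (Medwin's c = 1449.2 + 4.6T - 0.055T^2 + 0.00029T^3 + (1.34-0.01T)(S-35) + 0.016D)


c = 1449.2 + 4.6*7.7 - 0.055*7.7^2 + 0.00029*7.7^3 + (1.34 - 0.01*7.7)*(37.8 - 35) + 0.016*59 = 1485.97

1485.97 m/s


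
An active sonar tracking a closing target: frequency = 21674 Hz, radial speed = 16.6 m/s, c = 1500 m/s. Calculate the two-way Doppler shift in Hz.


479.72 Hz


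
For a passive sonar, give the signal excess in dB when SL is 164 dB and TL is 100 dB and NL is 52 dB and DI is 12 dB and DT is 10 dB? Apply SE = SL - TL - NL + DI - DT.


14 dB


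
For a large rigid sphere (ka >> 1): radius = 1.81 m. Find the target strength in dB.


-0.87 dB


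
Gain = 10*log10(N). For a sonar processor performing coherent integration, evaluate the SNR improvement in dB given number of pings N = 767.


Gain = 10*log10(767) = 28.85

28.85 dB


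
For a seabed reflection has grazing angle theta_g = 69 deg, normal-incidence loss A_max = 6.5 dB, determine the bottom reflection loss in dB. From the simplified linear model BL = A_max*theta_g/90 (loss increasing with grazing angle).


BL = A_max * theta_g / 90 = 6.5 * 69 / 90 = 4.98

4.98 dB


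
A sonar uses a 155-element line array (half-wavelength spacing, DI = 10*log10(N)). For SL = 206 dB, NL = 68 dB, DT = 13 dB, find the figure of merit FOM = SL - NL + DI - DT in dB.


146.9 dB


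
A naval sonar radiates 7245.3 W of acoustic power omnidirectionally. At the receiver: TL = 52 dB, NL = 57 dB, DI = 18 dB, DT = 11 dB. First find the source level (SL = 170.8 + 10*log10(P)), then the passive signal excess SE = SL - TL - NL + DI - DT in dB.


Step 1: SL = 170.8 + 10*log10(7245.3) = 209.4 dB
Step 2: SE = SL - TL - NL + DI - DT = 209.4 - 52 - 57 + 18 - 11 = 107.4

107.4 dB


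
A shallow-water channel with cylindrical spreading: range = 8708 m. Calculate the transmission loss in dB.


TL = 10*log10(8708) = 39.4

39.4 dB


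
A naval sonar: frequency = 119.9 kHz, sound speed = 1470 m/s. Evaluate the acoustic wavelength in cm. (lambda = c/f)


lambda = c/f = 1470 / 119900 = 0.0123 m = 1.23 cm

1.23 cm


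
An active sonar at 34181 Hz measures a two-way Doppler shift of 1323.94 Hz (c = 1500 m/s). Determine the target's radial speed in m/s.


From fd = 2*f*v/c, v = c*fd/(2*f) = 1500 * 1323.94 / (2*34181) = 29.05

29.05 m/s


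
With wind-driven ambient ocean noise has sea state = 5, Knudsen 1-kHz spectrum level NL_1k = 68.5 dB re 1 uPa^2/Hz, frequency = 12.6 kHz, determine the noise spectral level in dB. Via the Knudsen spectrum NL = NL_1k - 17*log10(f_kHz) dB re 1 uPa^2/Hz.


NL = NL_1k - 17*log10(f_kHz) = 68.5 - 17*log10(12.6) = 68.5 - (18.71) = 49.79

49.79 dB


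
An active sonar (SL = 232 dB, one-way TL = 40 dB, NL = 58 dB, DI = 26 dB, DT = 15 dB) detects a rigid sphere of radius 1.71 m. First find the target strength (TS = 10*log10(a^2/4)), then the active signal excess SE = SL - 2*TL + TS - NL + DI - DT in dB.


Step 1: TS = 10*log10(1.71^2/4) = -1.36 dB
Step 2: SE = SL - 2*TL + TS - NL + DI - DT = 232 - 2*40 + (-1.36) - 58 + 26 - 15 = 103.64

103.64 dB


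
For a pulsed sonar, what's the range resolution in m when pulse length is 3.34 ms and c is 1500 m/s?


dR = c*tau/2 = 1500 * 3.34e-3 / 2 = 2.505

2.505 m


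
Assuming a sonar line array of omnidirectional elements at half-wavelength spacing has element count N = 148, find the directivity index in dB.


21.7 dB


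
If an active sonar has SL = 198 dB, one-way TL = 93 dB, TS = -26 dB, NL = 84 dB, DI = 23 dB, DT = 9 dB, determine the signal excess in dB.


SE = SL - 2*TL + TS - NL + DI - DT = 198 - 2*93 + (-26) - 84 + 23 - 9 = -84

-84 dB


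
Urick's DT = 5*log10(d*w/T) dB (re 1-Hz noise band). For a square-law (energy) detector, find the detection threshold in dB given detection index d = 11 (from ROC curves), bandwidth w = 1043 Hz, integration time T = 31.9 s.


DT = 5*log10(d*w/T) = 5*log10(11 * 1043 / 31.9) = 5*log10(359.66) = 12.78

12.78 dB


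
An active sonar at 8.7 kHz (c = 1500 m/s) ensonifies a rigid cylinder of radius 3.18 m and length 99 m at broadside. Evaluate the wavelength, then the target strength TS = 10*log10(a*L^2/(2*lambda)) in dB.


Step 1: lambda = c/f = 1500/8700 = 0.17241 m
Step 2: TS = 10*log10(a*L^2/(2*lambda)) = 10*log10(3.18*99^2/(2*0.17241)) = 49.56

49.56 dB


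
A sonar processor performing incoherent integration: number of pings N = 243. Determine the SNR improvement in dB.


Gain = 5*log10(243) = 11.93

11.93 dB


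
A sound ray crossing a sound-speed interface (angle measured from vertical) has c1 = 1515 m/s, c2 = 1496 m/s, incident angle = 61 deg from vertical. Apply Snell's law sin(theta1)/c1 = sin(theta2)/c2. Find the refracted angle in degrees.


59.73 deg


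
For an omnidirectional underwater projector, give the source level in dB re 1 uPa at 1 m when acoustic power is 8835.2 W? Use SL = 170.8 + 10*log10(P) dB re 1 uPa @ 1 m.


SL = 170.8 + 10*log10(8835.2) = 170.8 + 39.46 = 210.26

210.26 dB


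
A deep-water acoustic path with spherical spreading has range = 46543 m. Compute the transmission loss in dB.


TL = 20*log10(46543) = 93.36

93.36 dB


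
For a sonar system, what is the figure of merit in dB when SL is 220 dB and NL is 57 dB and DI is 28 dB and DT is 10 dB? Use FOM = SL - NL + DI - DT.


181 dB


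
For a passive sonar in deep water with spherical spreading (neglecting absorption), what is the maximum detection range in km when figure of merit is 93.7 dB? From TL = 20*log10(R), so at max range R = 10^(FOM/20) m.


At max range FOM = TL, so 20*log10(R) = 93.7
R = 10^(93.7/20) = 48417.24 m = 48.42 km

48.42 km


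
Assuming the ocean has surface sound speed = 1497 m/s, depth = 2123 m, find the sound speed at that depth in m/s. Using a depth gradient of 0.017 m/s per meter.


c = 1497 + 0.017 * 2123 = 1533.091

1533.091 m/s


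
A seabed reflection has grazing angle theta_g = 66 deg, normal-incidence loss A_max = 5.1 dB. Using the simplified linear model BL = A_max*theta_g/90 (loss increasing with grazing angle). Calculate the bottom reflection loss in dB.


3.74 dB


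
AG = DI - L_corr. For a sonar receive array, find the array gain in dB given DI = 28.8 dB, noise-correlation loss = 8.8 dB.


AG = DI - L_corr = 28.8 - 8.8 = 20.0

20.0 dB


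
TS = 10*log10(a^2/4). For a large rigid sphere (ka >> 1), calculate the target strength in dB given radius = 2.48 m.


1.87 dB


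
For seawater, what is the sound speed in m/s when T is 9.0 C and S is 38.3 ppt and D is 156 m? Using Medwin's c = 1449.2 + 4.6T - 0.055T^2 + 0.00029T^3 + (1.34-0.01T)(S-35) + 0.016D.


c = 1449.2 + 4.6*9.0 - 0.055*9.0^2 + 0.00029*9.0^3 + (1.34 - 0.01*9.0)*(38.3 - 35) + 0.016*156 = 1492.98

1492.98 m/s


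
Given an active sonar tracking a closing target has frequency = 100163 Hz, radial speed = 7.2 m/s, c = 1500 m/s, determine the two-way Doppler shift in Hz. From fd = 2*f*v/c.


fd = 2*f*v/c = 2 * 100163 * 7.2 / 1500 = 961.56

961.56 Hz


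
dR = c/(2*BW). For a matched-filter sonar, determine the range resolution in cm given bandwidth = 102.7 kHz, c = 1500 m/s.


dR = c/(2*BW) = 1500 / (2 * 102.7e3) = 0.0073 m = 0.73 cm

0.73 cm


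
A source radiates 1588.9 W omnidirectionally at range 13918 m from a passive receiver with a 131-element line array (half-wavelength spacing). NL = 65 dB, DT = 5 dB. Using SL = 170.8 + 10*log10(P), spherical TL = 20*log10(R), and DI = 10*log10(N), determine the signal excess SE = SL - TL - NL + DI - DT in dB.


Step 1: SL = 170.8 + 10*log10(1588.9) = 202.81 dB
Step 2: TL = 20*log10(13918) = 82.87 dB
Step 3: DI = 10*log10(131) = 21.17 dB
Step 4: SE = SL - TL - NL + DI - DT = 202.81 - 82.87 - 65 + 21.17 - 5 = 71.11

71.11 dB


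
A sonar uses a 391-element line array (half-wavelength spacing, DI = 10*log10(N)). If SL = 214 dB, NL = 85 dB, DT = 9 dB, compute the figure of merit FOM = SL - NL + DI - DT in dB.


Step 1: DI = 10*log10(391) = 25.92 dB
Step 2: FOM = SL - NL + DI - DT = 214 - 85 + 25.92 - 9 = 145.92

145.92 dB


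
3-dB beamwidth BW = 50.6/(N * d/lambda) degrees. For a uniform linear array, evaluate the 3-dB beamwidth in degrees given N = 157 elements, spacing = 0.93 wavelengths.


0.35 deg


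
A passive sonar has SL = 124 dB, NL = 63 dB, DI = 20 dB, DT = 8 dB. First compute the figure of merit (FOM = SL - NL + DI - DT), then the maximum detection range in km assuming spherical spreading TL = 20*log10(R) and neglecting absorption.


Step 1: FOM = SL - NL + DI - DT = 124 - 63 + 20 - 8 = 73 dB
Step 2: at max range FOM = TL = 20*log10(R), so R = 10^(73/20) = 4466.84 m = 4.47 km

4.47 km


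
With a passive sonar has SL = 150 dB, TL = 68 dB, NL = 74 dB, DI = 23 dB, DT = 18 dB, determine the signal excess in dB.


13 dB


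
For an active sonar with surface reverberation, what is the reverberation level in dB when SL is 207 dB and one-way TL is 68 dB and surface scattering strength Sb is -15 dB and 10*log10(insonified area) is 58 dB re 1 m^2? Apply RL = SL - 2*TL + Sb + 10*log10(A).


RL = SL - 2*TL + Sb + 10*log10(A) = 207 - 2*68 + (-15) + 58 = 114

114 dB


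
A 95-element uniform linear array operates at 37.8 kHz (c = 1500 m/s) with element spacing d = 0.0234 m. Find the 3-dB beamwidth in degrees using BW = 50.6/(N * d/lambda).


0.9 deg


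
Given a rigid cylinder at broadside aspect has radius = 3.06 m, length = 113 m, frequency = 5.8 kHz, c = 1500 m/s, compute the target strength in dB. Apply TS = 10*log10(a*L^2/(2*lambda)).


lambda = 1500/5800 = 0.25862 m
TS = 10*log10(3.06*113^2/(2*0.25862)) = 48.78

48.78 dB


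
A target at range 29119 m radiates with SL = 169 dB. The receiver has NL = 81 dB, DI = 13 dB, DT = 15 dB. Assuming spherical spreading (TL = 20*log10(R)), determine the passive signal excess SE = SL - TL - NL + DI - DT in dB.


Step 1: TL = 20*log10(29119) = 89.28 dB
Step 2: SE = 169 - 89.28 - 81 + 13 - 15 = -3.28

-3.28 dB


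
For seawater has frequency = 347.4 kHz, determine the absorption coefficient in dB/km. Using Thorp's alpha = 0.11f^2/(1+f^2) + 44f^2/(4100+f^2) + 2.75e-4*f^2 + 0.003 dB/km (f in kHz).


f^2 = 120686.76
alpha = 0.11*120686.76/(1+120686.76) + 44*120686.76/(4100+120686.76) + 2.75e-4*120686.76 + 0.003 = 75.856

75.856 dB/km


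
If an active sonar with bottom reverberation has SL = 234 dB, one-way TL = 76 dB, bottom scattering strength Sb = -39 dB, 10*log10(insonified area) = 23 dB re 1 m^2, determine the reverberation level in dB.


RL = SL - 2*TL + Sb + 10*log10(A) = 234 - 2*76 + (-39) + 23 = 66

66 dB


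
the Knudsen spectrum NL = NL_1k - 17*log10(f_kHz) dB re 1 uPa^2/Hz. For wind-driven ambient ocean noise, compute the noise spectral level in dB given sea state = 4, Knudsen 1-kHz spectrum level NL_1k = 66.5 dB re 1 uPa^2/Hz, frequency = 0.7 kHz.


NL = NL_1k - 17*log10(f_kHz) = 66.5 - 17*log10(0.7) = 66.5 - (-2.63) = 69.13

69.13 dB


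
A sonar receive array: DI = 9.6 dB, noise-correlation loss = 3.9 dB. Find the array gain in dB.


5.7 dB


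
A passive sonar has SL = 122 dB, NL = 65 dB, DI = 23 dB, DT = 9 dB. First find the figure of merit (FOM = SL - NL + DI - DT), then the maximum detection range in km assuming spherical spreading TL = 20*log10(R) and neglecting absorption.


Step 1: FOM = SL - NL + DI - DT = 122 - 65 + 23 - 9 = 71 dB
Step 2: at max range FOM = TL = 20*log10(R), so R = 10^(71/20) = 3548.13 m = 3.55 km

3.55 km


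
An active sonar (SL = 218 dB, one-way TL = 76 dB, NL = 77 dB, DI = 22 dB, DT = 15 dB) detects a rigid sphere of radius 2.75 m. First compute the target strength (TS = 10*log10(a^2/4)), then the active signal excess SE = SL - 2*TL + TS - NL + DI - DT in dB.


Step 1: TS = 10*log10(2.75^2/4) = 2.77 dB
Step 2: SE = SL - 2*TL + TS - NL + DI - DT = 218 - 2*76 + (2.77) - 77 + 22 - 15 = -1.23

-1.23 dB


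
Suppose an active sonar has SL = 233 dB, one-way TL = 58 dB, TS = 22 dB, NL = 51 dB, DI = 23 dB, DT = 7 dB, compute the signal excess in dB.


104 dB


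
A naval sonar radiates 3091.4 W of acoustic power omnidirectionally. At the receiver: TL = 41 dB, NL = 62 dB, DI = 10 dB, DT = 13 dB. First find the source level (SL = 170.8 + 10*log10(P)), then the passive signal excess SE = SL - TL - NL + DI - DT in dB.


Step 1: SL = 170.8 + 10*log10(3091.4) = 205.7 dB
Step 2: SE = SL - TL - NL + DI - DT = 205.7 - 41 - 62 + 10 - 13 = 99.7

99.7 dB


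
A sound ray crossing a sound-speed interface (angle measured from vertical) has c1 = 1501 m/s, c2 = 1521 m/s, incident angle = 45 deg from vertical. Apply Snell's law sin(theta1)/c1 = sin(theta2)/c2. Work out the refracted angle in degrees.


45.77 deg


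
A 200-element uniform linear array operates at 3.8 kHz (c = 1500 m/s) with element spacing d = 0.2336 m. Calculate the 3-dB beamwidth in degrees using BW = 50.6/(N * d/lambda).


Step 1: lambda = 1500/3800 = 0.39474 m
Step 2: d/lambda = 0.2336/0.39474 = 0.5918
Step 3: BW = 50.6/(N * d/lambda) = 50.6/(200 * 0.5918) = 0.43

0.43 deg


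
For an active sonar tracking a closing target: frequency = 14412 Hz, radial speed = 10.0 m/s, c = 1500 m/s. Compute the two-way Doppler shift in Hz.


fd = 2*f*v/c = 2 * 14412 * 10.0 / 1500 = 192.16

192.16 Hz


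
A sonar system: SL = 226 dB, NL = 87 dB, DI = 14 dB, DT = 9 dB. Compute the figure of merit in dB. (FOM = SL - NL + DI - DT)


FOM = SL - NL + DI - DT = 226 - 87 + 14 - 9 = 144

144 dB


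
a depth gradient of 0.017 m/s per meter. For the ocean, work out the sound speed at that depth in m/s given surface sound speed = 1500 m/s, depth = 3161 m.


c = 1500 + 0.017 * 3161 = 1553.737

1553.737 m/s


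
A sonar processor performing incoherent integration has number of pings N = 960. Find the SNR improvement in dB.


Gain = 5*log10(960) = 14.91

14.91 dB


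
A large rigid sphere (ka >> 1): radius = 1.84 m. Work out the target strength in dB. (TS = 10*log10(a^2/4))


TS = 10*log10(1.84^2 / 4) = 10*log10(0.8464) = -0.72

-0.72 dB


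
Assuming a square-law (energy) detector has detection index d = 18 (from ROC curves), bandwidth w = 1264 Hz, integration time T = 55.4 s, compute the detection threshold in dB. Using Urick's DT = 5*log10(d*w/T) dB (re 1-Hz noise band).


DT = 5*log10(d*w/T) = 5*log10(18 * 1264 / 55.4) = 5*log10(410.69) = 13.07

13.07 dB


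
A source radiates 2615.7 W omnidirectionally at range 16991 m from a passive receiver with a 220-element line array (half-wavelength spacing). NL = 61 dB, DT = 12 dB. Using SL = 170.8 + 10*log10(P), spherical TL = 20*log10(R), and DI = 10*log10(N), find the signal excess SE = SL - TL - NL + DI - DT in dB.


70.8 dB


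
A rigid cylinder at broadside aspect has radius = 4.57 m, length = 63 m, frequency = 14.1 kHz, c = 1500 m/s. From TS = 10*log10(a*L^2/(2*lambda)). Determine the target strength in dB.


49.31 dB


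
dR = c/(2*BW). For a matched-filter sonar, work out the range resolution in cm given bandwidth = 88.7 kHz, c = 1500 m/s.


dR = c/(2*BW) = 1500 / (2 * 88.7e3) = 0.0085 m = 0.85 cm

0.85 cm


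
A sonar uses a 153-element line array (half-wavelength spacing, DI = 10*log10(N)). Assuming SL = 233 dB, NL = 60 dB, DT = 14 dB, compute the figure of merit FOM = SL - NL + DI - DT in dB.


180.85 dB


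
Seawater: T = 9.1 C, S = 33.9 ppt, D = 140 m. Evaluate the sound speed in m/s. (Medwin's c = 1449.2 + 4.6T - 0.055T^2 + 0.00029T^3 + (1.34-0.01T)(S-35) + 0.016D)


c = 1449.2 + 4.6*9.1 - 0.055*9.1^2 + 0.00029*9.1^3 + (1.34 - 0.01*9.1)*(33.9 - 35) + 0.016*140 = 1487.59

1487.59 m/s


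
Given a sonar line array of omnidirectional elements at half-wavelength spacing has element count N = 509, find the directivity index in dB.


27.07 dB


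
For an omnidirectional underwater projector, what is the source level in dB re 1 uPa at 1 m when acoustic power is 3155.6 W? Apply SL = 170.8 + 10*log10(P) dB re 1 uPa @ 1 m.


205.79 dB


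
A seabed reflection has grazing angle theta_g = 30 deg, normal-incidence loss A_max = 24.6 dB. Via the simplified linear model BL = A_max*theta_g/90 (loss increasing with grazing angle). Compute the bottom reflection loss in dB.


8.2 dB


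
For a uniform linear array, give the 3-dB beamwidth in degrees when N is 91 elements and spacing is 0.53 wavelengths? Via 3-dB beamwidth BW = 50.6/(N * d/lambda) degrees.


BW = 50.6 / (91 * 0.53) = 50.6 / 48.23 = 1.05

1.05 deg


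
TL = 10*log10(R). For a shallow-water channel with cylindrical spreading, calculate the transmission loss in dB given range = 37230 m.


TL = 10*log10(37230) = 45.71

45.71 dB


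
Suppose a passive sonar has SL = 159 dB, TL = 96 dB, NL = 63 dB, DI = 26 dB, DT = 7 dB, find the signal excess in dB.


19 dB


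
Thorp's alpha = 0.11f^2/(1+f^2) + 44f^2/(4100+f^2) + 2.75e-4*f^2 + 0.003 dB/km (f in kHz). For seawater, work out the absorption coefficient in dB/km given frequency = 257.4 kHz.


59.769 dB/km


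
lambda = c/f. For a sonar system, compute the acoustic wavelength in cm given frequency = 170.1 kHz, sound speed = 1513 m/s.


lambda = c/f = 1513 / 170100 = 0.0089 m = 0.89 cm

0.89 cm


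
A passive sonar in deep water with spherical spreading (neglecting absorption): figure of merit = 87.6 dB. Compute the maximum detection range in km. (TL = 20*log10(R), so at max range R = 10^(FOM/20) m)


At max range FOM = TL, so 20*log10(R) = 87.6
R = 10^(87.6/20) = 23988.33 m = 23.99 km

23.99 km


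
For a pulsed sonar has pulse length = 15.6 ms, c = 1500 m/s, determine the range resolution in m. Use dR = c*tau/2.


dR = c*tau/2 = 1500 * 15.6e-3 / 2 = 11.7

11.7 m


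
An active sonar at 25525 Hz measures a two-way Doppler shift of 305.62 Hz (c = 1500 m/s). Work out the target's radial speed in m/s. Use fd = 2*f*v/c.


8.98 m/s


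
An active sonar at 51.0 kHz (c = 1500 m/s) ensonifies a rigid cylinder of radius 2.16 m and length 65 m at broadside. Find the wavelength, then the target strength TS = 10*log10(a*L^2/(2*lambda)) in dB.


Step 1: lambda = c/f = 1500/51000 = 0.02941 m
Step 2: TS = 10*log10(a*L^2/(2*lambda)) = 10*log10(2.16*65^2/(2*0.02941)) = 51.91

51.91 dB


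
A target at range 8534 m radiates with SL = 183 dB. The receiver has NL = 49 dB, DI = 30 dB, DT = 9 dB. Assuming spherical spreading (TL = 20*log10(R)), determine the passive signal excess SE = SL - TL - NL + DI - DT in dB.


Step 1: TL = 20*log10(8534) = 78.62 dB
Step 2: SE = 183 - 78.62 - 49 + 30 - 9 = 76.38

76.38 dB


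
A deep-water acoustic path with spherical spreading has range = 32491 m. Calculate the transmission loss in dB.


TL = 20*log10(32491) = 90.24

90.24 dB


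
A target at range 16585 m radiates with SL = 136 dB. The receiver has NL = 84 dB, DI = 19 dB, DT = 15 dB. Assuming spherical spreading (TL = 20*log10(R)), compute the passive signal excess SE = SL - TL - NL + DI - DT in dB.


Step 1: TL = 20*log10(16585) = 84.39 dB
Step 2: SE = 136 - 84.39 - 84 + 19 - 15 = -28.39

-28.39 dB


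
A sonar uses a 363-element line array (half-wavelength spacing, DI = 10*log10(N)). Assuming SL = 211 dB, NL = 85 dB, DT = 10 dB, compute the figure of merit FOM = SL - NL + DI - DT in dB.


Step 1: DI = 10*log10(363) = 25.6 dB
Step 2: FOM = SL - NL + DI - DT = 211 - 85 + 25.6 - 10 = 141.6

141.6 dB


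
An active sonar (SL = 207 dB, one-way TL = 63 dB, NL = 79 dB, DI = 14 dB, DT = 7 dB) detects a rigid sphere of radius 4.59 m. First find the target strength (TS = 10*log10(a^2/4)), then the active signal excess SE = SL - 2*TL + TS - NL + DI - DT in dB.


Step 1: TS = 10*log10(4.59^2/4) = 7.22 dB
Step 2: SE = SL - 2*TL + TS - NL + DI - DT = 207 - 2*63 + (7.22) - 79 + 14 - 7 = 16.22

16.22 dB


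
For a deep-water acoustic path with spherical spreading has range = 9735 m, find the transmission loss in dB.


TL = 20*log10(9735) = 79.77

79.77 dB


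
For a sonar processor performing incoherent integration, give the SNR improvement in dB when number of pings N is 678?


Gain = 5*log10(678) = 14.16

14.16 dB


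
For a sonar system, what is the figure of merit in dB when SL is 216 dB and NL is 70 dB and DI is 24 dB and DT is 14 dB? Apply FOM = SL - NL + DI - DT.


156 dB


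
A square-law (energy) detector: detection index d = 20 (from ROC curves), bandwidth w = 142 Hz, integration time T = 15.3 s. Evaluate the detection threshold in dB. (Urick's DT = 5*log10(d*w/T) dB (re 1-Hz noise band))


DT = 5*log10(d*w/T) = 5*log10(20 * 142 / 15.3) = 5*log10(185.62) = 11.34

11.34 dB
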